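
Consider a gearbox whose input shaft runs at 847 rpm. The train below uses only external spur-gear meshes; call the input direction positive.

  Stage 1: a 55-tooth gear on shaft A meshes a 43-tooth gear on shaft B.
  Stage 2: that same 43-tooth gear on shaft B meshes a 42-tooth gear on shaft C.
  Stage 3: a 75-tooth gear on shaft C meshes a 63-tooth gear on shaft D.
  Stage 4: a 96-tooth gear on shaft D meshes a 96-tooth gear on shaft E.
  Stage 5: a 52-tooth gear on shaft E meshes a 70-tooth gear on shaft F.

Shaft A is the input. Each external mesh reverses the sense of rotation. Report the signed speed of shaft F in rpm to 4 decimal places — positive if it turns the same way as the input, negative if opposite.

Stage 1 [55T→43T]: ω = 847.0000×55/43 = 1083.3721 rpm, dir flips to −; running = −1083.3721
Stage 2 [43T→42T]: ω = 1083.3721×43/42 = 1109.1667 rpm, dir flips to +; running = +1109.1667
Stage 3 [75T→63T]: ω = 1109.1667×75/63 = 1320.4365 rpm, dir flips to −; running = −1320.4365
Stage 4 [96T→96T]: ω = 1320.4365×96/96 = 1320.4365 rpm, dir flips to +; running = +1320.4365
Stage 5 [52T→70T]: ω = 1320.4365×52/70 = 980.8957 rpm, dir flips to −; running = −980.8957

-980.8957 rpm (opposite to input, |ω| = 980.8957 rpm)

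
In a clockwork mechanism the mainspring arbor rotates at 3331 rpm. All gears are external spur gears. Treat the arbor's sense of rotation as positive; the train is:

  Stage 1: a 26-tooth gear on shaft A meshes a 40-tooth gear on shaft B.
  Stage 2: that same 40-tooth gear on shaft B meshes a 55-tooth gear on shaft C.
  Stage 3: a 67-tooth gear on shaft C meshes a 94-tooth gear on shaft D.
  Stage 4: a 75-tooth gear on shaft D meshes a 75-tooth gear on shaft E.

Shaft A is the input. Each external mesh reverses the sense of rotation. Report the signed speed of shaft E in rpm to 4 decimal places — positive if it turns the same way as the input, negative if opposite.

Stage 1 [26T→40T]: ω = 3331.0000×26/40 = 2165.1500 rpm, dir flips to −; running = −2165.1500
Stage 2 [40T→55T]: ω = 2165.1500×40/55 = 1574.6545 rpm, dir flips to +; running = +1574.6545
Stage 3 [67T→94T]: ω = 1574.6545×67/94 = 1122.3602 rpm, dir flips to −; running = −1122.3602
Stage 4 [75T→75T]: ω = 1122.3602×75/75 = 1122.3602 rpm, dir flips to +; running = +1122.3602

+1122.3602 rpm (same as input, |ω| = 1122.3602 rpm)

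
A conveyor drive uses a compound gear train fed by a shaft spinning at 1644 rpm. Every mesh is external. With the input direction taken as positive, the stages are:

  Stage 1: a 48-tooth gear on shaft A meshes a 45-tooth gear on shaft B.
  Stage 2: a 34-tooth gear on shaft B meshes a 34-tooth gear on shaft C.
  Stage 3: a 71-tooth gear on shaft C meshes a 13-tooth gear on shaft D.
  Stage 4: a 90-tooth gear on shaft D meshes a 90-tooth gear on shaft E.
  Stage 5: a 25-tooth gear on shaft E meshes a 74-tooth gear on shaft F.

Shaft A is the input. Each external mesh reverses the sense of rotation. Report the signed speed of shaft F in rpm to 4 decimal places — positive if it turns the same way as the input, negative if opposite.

Stage 1 [48T→45T]: ω = 1644.0000×48/45 = 1753.6000 rpm, dir flips to −; running = −1753.6000
Stage 2 [34T→34T]: ω = 1753.6000×34/34 = 1753.6000 rpm, dir flips to +; running = +1753.6000
Stage 3 [71T→13T]: ω = 1753.6000×71/13 = 9577.3538 rpm, dir flips to −; running = −9577.3538
Stage 4 [90T→90T]: ω = 9577.3538×90/90 = 9577.3538 rpm, dir flips to +; running = +9577.3538
Stage 5 [25T→74T]: ω = 9577.3538×25/74 = 3235.5925 rpm, dir flips to −; running = −3235.5925

-3235.5925 rpm (opposite to input, |ω| = 3235.5925 rpm)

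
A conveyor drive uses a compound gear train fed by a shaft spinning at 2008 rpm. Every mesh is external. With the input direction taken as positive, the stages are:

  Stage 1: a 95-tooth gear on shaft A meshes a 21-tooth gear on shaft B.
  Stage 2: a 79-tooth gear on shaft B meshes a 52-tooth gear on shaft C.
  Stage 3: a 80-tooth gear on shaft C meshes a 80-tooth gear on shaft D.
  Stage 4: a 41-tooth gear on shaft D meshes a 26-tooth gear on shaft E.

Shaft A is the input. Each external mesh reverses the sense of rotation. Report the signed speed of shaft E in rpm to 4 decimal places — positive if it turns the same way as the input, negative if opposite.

+21762.1739 rpm (same as input, |ω| = 21762.1739 rpm)

Stage 1 [95T→21T]: ω = 2008.0000×95/21 = 9083.8095 rpm, dir flips to −; running = −9083.8095
Stage 2 [79T→52T]: ω = 9083.8095×79/52 = 13800.4029 rpm, dir flips to +; running = +13800.4029
Stage 3 [80T→80T]: ω = 13800.4029×80/80 = 13800.4029 rpm, dir flips to −; running = −13800.4029
Stage 4 [41T→26T]: ω = 13800.4029×41/26 = 21762.1739 rpm, dir flips to +; running = +21762.1739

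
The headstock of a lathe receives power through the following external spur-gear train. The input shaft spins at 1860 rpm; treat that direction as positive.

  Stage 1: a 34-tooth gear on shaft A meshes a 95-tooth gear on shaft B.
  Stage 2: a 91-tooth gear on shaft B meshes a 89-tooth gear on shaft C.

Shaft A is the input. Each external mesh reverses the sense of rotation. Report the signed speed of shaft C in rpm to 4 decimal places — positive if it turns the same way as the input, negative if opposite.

+680.6434 rpm (same as input, |ω| = 680.6434 rpm)

Stage 1 [34T→95T]: ω = 1860.0000×34/95 = 665.6842 rpm, dir flips to −; running = −665.6842
Stage 2 [91T→89T]: ω = 665.6842×91/89 = 680.6434 rpm, dir flips to +; running = +680.6434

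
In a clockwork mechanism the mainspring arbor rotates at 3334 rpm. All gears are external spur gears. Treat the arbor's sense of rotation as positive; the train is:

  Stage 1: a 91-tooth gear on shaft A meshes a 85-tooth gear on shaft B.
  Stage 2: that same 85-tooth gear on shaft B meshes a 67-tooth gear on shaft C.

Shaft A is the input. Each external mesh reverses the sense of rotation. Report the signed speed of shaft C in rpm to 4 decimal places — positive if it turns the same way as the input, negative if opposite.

Stage 1 [91T→85T]: ω = 3334.0000×91/85 = 3569.3412 rpm, dir flips to −; running = −3569.3412
Stage 2 [85T→67T]: ω = 3569.3412×85/67 = 4528.2687 rpm, dir flips to +; running = +4528.2687

+4528.2687 rpm (same as input, |ω| = 4528.2687 rpm)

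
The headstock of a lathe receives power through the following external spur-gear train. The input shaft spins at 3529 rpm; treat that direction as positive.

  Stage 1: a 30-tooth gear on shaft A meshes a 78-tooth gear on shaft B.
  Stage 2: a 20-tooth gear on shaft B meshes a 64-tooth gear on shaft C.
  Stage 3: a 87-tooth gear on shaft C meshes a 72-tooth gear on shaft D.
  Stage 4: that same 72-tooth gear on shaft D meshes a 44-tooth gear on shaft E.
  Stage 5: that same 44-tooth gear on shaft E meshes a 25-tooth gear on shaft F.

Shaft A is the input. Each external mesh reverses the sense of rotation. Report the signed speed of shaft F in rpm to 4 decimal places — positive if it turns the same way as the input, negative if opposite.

Stage 1 [30T→78T]: ω = 3529.0000×30/78 = 1357.3077 rpm, dir flips to −; running = −1357.3077
Stage 2 [20T→64T]: ω = 1357.3077×20/64 = 424.1587 rpm, dir flips to +; running = +424.1587
Stage 3 [87T→72T]: ω = 424.1587×87/72 = 512.5250 rpm, dir flips to −; running = −512.5250
Stage 4 [72T→44T]: ω = 512.5250×72/44 = 838.6773 rpm, dir flips to +; running = +838.6773
Stage 5 [44T→25T]: ω = 838.6773×44/25 = 1476.0721 rpm, dir flips to −; running = −1476.0721

-1476.0721 rpm (opposite to input, |ω| = 1476.0721 rpm)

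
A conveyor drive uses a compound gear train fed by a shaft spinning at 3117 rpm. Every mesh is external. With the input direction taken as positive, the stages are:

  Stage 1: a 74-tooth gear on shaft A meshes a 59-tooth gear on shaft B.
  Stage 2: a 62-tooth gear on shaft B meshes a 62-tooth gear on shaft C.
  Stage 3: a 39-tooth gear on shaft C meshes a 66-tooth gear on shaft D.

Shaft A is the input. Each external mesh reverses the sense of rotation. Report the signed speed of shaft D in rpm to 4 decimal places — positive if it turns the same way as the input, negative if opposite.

-2310.1341 rpm (opposite to input, |ω| = 2310.1341 rpm)

Stage 1 [74T→59T]: ω = 3117.0000×74/59 = 3909.4576 rpm, dir flips to −; running = −3909.4576
Stage 2 [62T→62T]: ω = 3909.4576×62/62 = 3909.4576 rpm, dir flips to +; running = +3909.4576
Stage 3 [39T→66T]: ω = 3909.4576×39/66 = 2310.1341 rpm, dir flips to −; running = −2310.1341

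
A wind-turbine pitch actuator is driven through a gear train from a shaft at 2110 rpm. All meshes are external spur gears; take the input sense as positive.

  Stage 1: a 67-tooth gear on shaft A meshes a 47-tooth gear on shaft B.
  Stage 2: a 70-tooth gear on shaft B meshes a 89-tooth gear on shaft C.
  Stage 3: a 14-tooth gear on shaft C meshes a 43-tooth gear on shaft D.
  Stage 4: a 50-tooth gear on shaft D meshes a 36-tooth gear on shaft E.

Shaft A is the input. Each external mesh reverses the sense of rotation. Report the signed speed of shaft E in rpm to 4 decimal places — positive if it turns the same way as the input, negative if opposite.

+1069.7801 rpm (same as input, |ω| = 1069.7801 rpm)

Stage 1 [67T→47T]: ω = 2110.0000×67/47 = 3007.8723 rpm, dir flips to −; running = −3007.8723
Stage 2 [70T→89T]: ω = 3007.8723×70/89 = 2365.7423 rpm, dir flips to +; running = +2365.7423
Stage 3 [14T→43T]: ω = 2365.7423×14/43 = 770.2417 rpm, dir flips to −; running = −770.2417
Stage 4 [50T→36T]: ω = 770.2417×50/36 = 1069.7801 rpm, dir flips to +; running = +1069.7801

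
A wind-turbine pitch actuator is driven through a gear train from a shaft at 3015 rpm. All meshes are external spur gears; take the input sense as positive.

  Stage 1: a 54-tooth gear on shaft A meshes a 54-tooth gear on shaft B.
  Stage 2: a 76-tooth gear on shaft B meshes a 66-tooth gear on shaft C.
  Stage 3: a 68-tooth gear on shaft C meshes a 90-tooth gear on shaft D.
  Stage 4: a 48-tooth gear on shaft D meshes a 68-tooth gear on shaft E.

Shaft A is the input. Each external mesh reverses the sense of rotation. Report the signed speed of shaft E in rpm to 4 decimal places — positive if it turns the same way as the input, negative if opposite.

+1851.6364 rpm (same as input, |ω| = 1851.6364 rpm)

Stage 1 [54T→54T]: ω = 3015.0000×54/54 = 3015.0000 rpm, dir flips to −; running = −3015.0000
Stage 2 [76T→66T]: ω = 3015.0000×76/66 = 3471.8182 rpm, dir flips to +; running = +3471.8182
Stage 3 [68T→90T]: ω = 3471.8182×68/90 = 2623.1515 rpm, dir flips to −; running = −2623.1515
Stage 4 [48T→68T]: ω = 2623.1515×48/68 = 1851.6364 rpm, dir flips to +; running = +1851.6364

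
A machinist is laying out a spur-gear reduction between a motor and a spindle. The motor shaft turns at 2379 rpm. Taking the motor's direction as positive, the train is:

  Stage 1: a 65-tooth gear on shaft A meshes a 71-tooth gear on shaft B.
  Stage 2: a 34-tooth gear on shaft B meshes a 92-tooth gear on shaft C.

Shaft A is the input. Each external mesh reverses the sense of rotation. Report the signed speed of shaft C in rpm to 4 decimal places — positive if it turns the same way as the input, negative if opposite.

Stage 1 [65T→71T]: ω = 2379.0000×65/71 = 2177.9577 rpm, dir flips to −; running = −2177.9577
Stage 2 [34T→92T]: ω = 2177.9577×34/92 = 804.8974 rpm, dir flips to +; running = +804.8974

+804.8974 rpm (same as input, |ω| = 804.8974 rpm)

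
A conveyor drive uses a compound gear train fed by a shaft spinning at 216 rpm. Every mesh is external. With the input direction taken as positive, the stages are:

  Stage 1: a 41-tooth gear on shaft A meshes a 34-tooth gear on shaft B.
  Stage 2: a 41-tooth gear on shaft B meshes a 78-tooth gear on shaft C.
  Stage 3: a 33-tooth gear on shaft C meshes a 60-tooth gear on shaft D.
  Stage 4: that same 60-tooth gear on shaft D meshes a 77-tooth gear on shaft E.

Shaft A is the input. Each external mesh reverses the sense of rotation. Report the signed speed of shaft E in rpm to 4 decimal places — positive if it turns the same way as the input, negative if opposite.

+58.6774 rpm (same as input, |ω| = 58.6774 rpm)

Stage 1 [41T→34T]: ω = 216.0000×41/34 = 260.4706 rpm, dir flips to −; running = −260.4706
Stage 2 [41T→78T]: ω = 260.4706×41/78 = 136.9140 rpm, dir flips to +; running = +136.9140
Stage 3 [33T→60T]: ω = 136.9140×33/60 = 75.3027 rpm, dir flips to −; running = −75.3027
Stage 4 [60T→77T]: ω = 75.3027×60/77 = 58.6774 rpm, dir flips to +; running = +58.6774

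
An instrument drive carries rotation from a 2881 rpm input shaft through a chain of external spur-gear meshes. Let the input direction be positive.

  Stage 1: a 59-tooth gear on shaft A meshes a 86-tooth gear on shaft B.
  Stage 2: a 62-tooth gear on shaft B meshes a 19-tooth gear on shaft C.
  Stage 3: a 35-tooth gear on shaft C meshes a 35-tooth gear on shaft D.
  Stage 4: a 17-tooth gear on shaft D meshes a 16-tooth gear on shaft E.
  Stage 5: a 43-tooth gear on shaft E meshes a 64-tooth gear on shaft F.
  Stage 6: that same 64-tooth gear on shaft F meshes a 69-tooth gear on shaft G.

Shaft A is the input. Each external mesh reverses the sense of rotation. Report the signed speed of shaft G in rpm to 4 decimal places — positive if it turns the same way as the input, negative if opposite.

+4270.5441 rpm (same as input, |ω| = 4270.5441 rpm)

Stage 1 [59T→86T]: ω = 2881.0000×59/86 = 1976.5000 rpm, dir flips to −; running = −1976.5000
Stage 2 [62T→19T]: ω = 1976.5000×62/19 = 6449.6316 rpm, dir flips to +; running = +6449.6316
Stage 3 [35T→35T]: ω = 6449.6316×35/35 = 6449.6316 rpm, dir flips to −; running = −6449.6316
Stage 4 [17T→16T]: ω = 6449.6316×17/16 = 6852.7336 rpm, dir flips to +; running = +6852.7336
Stage 5 [43T→64T]: ω = 6852.7336×43/64 = 4604.1804 rpm, dir flips to −; running = −4604.1804
Stage 6 [64T→69T]: ω = 4604.1804×64/69 = 4270.5441 rpm, dir flips to +; running = +4270.5441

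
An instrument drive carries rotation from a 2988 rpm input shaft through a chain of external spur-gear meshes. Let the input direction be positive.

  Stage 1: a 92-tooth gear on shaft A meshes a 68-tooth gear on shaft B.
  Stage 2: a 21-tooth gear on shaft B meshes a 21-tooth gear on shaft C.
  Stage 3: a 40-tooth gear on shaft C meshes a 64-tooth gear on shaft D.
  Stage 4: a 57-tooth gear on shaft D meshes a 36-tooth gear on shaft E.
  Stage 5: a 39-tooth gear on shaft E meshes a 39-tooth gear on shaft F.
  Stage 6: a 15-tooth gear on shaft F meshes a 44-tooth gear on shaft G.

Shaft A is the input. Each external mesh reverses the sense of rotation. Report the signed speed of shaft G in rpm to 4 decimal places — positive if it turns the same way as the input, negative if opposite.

+1363.7993 rpm (same as input, |ω| = 1363.7993 rpm)

Stage 1 [92T→68T]: ω = 2988.0000×92/68 = 4042.5882 rpm, dir flips to −; running = −4042.5882
Stage 2 [21T→21T]: ω = 4042.5882×21/21 = 4042.5882 rpm, dir flips to +; running = +4042.5882
Stage 3 [40T→64T]: ω = 4042.5882×40/64 = 2526.6176 rpm, dir flips to −; running = −2526.6176
Stage 4 [57T→36T]: ω = 2526.6176×57/36 = 4000.4779 rpm, dir flips to +; running = +4000.4779
Stage 5 [39T→39T]: ω = 4000.4779×39/39 = 4000.4779 rpm, dir flips to −; running = −4000.4779
Stage 6 [15T→44T]: ω = 4000.4779×15/44 = 1363.7993 rpm, dir flips to +; running = +1363.7993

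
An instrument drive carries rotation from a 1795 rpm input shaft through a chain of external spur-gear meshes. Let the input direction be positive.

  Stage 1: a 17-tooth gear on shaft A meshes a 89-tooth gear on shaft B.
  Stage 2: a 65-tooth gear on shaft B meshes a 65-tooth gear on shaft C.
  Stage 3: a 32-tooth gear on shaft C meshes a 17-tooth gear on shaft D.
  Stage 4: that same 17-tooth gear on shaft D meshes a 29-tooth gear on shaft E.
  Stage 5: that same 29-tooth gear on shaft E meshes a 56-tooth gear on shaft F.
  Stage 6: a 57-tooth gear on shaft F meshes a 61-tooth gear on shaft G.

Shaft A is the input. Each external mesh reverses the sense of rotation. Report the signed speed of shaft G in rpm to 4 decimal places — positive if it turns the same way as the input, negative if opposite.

Stage 1 [17T→89T]: ω = 1795.0000×17/89 = 342.8652 rpm, dir flips to −; running = −342.8652
Stage 2 [65T→65T]: ω = 342.8652×65/65 = 342.8652 rpm, dir flips to +; running = +342.8652
Stage 3 [32T→17T]: ω = 342.8652×32/17 = 645.3933 rpm, dir flips to −; running = −645.3933
Stage 4 [17T→29T]: ω = 645.3933×17/29 = 378.3340 rpm, dir flips to +; running = +378.3340
Stage 5 [29T→56T]: ω = 378.3340×29/56 = 195.9230 rpm, dir flips to −; running = −195.9230
Stage 6 [57T→61T]: ω = 195.9230×57/61 = 183.0755 rpm, dir flips to +; running = +183.0755

+183.0755 rpm (same as input, |ω| = 183.0755 rpm)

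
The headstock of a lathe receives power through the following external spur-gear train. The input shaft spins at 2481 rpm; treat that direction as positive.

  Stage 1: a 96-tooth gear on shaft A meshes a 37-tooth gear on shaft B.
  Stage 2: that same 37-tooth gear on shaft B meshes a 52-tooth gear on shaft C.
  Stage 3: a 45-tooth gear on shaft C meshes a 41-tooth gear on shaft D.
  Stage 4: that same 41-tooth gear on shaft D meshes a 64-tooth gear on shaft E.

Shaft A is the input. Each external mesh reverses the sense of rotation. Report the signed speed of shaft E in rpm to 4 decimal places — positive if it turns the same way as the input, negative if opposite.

Stage 1 [96T→37T]: ω = 2481.0000×96/37 = 6437.1892 rpm, dir flips to −; running = −6437.1892
Stage 2 [37T→52T]: ω = 6437.1892×37/52 = 4580.3077 rpm, dir flips to +; running = +4580.3077
Stage 3 [45T→41T]: ω = 4580.3077×45/41 = 5027.1670 rpm, dir flips to −; running = −5027.1670
Stage 4 [41T→64T]: ω = 5027.1670×41/64 = 3220.5288 rpm, dir flips to +; running = +3220.5288

+3220.5288 rpm (same as input, |ω| = 3220.5288 rpm)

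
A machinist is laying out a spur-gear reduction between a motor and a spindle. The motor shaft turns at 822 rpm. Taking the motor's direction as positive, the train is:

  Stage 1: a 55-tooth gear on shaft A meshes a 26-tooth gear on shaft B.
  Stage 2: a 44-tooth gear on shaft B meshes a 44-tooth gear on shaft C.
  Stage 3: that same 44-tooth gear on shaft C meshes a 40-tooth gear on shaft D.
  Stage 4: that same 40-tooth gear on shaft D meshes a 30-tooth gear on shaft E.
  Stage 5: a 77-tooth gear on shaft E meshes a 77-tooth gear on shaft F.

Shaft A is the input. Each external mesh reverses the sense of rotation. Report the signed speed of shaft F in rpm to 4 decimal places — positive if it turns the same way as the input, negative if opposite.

-2550.3077 rpm (opposite to input, |ω| = 2550.3077 rpm)

Stage 1 [55T→26T]: ω = 822.0000×55/26 = 1738.8462 rpm, dir flips to −; running = −1738.8462
Stage 2 [44T→44T]: ω = 1738.8462×44/44 = 1738.8462 rpm, dir flips to +; running = +1738.8462
Stage 3 [44T→40T]: ω = 1738.8462×44/40 = 1912.7308 rpm, dir flips to −; running = −1912.7308
Stage 4 [40T→30T]: ω = 1912.7308×40/30 = 2550.3077 rpm, dir flips to +; running = +2550.3077
Stage 5 [77T→77T]: ω = 2550.3077×77/77 = 2550.3077 rpm, dir flips to −; running = −2550.3077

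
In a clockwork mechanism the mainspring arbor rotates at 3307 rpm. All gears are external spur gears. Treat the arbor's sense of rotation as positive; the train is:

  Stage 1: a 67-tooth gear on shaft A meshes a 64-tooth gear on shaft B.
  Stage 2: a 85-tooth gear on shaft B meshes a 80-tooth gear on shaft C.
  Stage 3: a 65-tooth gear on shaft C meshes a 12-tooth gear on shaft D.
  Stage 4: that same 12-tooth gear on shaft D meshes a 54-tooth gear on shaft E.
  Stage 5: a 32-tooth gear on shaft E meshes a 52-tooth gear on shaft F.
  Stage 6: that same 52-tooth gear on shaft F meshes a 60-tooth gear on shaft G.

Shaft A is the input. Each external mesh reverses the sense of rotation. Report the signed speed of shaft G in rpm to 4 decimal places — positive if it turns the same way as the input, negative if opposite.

+2361.4366 rpm (same as input, |ω| = 2361.4366 rpm)

Stage 1 [67T→64T]: ω = 3307.0000×67/64 = 3462.0156 rpm, dir flips to −; running = −3462.0156
Stage 2 [85T→80T]: ω = 3462.0156×85/80 = 3678.3916 rpm, dir flips to +; running = +3678.3916
Stage 3 [65T→12T]: ω = 3678.3916×65/12 = 19924.6212 rpm, dir flips to −; running = −19924.6212
Stage 4 [12T→54T]: ω = 19924.6212×12/54 = 4427.6936 rpm, dir flips to +; running = +4427.6936
Stage 5 [32T→52T]: ω = 4427.6936×32/52 = 2724.7345 rpm, dir flips to −; running = −2724.7345
Stage 6 [52T→60T]: ω = 2724.7345×52/60 = 2361.4366 rpm, dir flips to +; running = +2361.4366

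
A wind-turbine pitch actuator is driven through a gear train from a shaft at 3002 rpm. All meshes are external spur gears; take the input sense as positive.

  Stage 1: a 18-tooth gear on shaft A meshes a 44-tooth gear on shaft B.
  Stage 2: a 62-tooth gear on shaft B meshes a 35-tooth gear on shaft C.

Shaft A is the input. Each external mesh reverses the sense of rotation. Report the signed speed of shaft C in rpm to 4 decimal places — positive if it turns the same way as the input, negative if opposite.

+2175.4753 rpm (same as input, |ω| = 2175.4753 rpm)

Stage 1 [18T→44T]: ω = 3002.0000×18/44 = 1228.0909 rpm, dir flips to −; running = −1228.0909
Stage 2 [62T→35T]: ω = 1228.0909×62/35 = 2175.4753 rpm, dir flips to +; running = +2175.4753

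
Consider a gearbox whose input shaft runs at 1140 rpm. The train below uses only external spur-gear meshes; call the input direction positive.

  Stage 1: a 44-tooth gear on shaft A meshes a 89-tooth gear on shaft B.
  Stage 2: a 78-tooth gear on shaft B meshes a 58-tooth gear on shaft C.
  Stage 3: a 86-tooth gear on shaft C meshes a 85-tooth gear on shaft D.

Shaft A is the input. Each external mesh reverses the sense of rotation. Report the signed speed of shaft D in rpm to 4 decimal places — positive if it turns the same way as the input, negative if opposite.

-766.8557 rpm (opposite to input, |ω| = 766.8557 rpm)

Stage 1 [44T→89T]: ω = 1140.0000×44/89 = 563.5955 rpm, dir flips to −; running = −563.5955
Stage 2 [78T→58T]: ω = 563.5955×78/58 = 757.9388 rpm, dir flips to +; running = +757.9388
Stage 3 [86T→85T]: ω = 757.9388×86/85 = 766.8557 rpm, dir flips to −; running = −766.8557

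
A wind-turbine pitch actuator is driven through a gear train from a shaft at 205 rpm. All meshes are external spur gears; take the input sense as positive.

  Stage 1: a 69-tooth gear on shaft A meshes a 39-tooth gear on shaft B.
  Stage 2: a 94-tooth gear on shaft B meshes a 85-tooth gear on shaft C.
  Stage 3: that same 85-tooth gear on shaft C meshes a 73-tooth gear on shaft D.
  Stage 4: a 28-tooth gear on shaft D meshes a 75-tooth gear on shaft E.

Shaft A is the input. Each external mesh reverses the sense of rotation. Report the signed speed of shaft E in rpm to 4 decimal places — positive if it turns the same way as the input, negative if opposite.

Stage 1 [69T→39T]: ω = 205.0000×69/39 = 362.6923 rpm, dir flips to −; running = −362.6923
Stage 2 [94T→85T]: ω = 362.6923×94/85 = 401.0950 rpm, dir flips to +; running = +401.0950
Stage 3 [85T→73T]: ω = 401.0950×85/73 = 467.0285 rpm, dir flips to −; running = −467.0285
Stage 4 [28T→75T]: ω = 467.0285×28/75 = 174.3573 rpm, dir flips to +; running = +174.3573

+174.3573 rpm (same as input, |ω| = 174.3573 rpm)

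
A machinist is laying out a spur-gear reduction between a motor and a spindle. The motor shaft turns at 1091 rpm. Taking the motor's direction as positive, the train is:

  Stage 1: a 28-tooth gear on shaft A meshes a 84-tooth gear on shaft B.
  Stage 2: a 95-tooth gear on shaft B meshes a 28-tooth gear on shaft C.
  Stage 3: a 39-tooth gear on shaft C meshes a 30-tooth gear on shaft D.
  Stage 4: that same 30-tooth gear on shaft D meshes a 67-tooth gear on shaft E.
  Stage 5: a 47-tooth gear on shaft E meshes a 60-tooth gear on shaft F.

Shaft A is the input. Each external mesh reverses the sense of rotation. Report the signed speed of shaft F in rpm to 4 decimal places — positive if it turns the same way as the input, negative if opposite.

Stage 1 [28T→84T]: ω = 1091.0000×28/84 = 363.6667 rpm, dir flips to −; running = −363.6667
Stage 2 [95T→28T]: ω = 363.6667×95/28 = 1233.8690 rpm, dir flips to +; running = +1233.8690
Stage 3 [39T→30T]: ω = 1233.8690×39/30 = 1604.0298 rpm, dir flips to −; running = −1604.0298
Stage 4 [30T→67T]: ω = 1604.0298×30/67 = 718.2223 rpm, dir flips to +; running = +718.2223
Stage 5 [47T→60T]: ω = 718.2223×47/60 = 562.6075 rpm, dir flips to −; running = −562.6075

-562.6075 rpm (opposite to input, |ω| = 562.6075 rpm)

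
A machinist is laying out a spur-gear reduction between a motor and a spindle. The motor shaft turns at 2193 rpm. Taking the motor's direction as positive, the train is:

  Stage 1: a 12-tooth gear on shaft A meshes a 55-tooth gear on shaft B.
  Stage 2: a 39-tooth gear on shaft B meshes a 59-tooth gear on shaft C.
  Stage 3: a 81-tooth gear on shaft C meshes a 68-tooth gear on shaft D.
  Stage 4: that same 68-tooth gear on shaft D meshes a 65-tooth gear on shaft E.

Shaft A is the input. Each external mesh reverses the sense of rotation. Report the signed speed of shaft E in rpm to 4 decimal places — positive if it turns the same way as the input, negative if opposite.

Stage 1 [12T→55T]: ω = 2193.0000×12/55 = 478.4727 rpm, dir flips to −; running = −478.4727
Stage 2 [39T→59T]: ω = 478.4727×39/59 = 316.2786 rpm, dir flips to +; running = +316.2786
Stage 3 [81T→68T]: ω = 316.2786×81/68 = 376.7436 rpm, dir flips to −; running = −376.7436
Stage 4 [68T→65T]: ω = 376.7436×68/65 = 394.1318 rpm, dir flips to +; running = +394.1318

+394.1318 rpm (same as input, |ω| = 394.1318 rpm)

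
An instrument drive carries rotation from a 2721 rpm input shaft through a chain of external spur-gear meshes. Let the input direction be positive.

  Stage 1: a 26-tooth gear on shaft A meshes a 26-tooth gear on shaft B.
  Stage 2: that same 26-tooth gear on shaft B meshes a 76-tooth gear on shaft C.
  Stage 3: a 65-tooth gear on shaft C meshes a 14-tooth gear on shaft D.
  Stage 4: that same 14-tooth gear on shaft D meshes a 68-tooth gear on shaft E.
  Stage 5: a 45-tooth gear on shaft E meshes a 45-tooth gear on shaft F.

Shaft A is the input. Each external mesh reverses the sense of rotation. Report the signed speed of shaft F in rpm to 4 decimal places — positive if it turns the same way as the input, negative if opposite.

Stage 1 [26T→26T]: ω = 2721.0000×26/26 = 2721.0000 rpm, dir flips to −; running = −2721.0000
Stage 2 [26T→76T]: ω = 2721.0000×26/76 = 930.8684 rpm, dir flips to +; running = +930.8684
Stage 3 [65T→14T]: ω = 930.8684×65/14 = 4321.8891 rpm, dir flips to −; running = −4321.8891
Stage 4 [14T→68T]: ω = 4321.8891×14/68 = 889.8007 rpm, dir flips to +; running = +889.8007
Stage 5 [45T→45T]: ω = 889.8007×45/45 = 889.8007 rpm, dir flips to −; running = −889.8007

-889.8007 rpm (opposite to input, |ω| = 889.8007 rpm)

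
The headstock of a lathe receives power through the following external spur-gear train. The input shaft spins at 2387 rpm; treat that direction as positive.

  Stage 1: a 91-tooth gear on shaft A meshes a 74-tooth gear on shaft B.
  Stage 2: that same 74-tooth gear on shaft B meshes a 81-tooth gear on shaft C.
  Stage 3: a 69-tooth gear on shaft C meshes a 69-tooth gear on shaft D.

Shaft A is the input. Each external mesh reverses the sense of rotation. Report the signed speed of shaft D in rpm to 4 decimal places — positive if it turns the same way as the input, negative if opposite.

-2681.6914 rpm (opposite to input, |ω| = 2681.6914 rpm)

Stage 1 [91T→74T]: ω = 2387.0000×91/74 = 2935.3649 rpm, dir flips to −; running = −2935.3649
Stage 2 [74T→81T]: ω = 2935.3649×74/81 = 2681.6914 rpm, dir flips to +; running = +2681.6914
Stage 3 [69T→69T]: ω = 2681.6914×69/69 = 2681.6914 rpm, dir flips to −; running = −2681.6914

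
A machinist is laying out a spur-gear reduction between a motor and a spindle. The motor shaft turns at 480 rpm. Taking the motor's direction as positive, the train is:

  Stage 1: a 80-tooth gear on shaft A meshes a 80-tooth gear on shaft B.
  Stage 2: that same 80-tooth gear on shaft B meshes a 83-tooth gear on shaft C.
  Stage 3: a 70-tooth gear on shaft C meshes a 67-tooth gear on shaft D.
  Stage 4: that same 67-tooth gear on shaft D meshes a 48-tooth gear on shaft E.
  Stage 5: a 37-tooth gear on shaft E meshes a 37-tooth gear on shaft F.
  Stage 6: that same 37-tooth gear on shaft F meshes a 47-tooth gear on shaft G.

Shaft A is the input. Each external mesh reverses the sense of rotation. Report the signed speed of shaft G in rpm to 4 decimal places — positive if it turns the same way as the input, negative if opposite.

+531.1459 rpm (same as input, |ω| = 531.1459 rpm)

Stage 1 [80T→80T]: ω = 480.0000×80/80 = 480.0000 rpm, dir flips to −; running = −480.0000
Stage 2 [80T→83T]: ω = 480.0000×80/83 = 462.6506 rpm, dir flips to +; running = +462.6506
Stage 3 [70T→67T]: ω = 462.6506×70/67 = 483.3663 rpm, dir flips to −; running = −483.3663
Stage 4 [67T→48T]: ω = 483.3663×67/48 = 674.6988 rpm, dir flips to +; running = +674.6988
Stage 5 [37T→37T]: ω = 674.6988×37/37 = 674.6988 rpm, dir flips to −; running = −674.6988
Stage 6 [37T→47T]: ω = 674.6988×37/47 = 531.1459 rpm, dir flips to +; running = +531.1459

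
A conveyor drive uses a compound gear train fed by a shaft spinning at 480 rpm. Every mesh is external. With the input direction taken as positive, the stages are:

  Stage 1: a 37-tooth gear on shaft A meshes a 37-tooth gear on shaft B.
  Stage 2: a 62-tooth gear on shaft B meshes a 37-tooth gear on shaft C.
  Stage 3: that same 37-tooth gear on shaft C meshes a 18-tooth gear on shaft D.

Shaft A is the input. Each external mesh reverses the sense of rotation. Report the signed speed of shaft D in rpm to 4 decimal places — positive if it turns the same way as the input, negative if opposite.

-1653.3333 rpm (opposite to input, |ω| = 1653.3333 rpm)

Stage 1 [37T→37T]: ω = 480.0000×37/37 = 480.0000 rpm, dir flips to −; running = −480.0000
Stage 2 [62T→37T]: ω = 480.0000×62/37 = 804.3243 rpm, dir flips to +; running = +804.3243
Stage 3 [37T→18T]: ω = 804.3243×37/18 = 1653.3333 rpm, dir flips to −; running = −1653.3333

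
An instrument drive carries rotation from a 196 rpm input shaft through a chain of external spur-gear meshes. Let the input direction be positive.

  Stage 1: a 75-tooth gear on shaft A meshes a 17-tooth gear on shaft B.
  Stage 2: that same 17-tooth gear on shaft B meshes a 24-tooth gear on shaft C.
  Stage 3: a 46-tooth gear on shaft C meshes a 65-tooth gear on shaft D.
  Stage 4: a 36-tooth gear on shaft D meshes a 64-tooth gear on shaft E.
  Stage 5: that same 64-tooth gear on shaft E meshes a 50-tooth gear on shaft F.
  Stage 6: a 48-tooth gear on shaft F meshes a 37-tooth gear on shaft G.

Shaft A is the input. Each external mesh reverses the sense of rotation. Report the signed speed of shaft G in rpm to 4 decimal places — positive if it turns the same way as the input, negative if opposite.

+404.8765 rpm (same as input, |ω| = 404.8765 rpm)

Stage 1 [75T→17T]: ω = 196.0000×75/17 = 864.7059 rpm, dir flips to −; running = −864.7059
Stage 2 [17T→24T]: ω = 864.7059×17/24 = 612.5000 rpm, dir flips to +; running = +612.5000
Stage 3 [46T→65T]: ω = 612.5000×46/65 = 433.4615 rpm, dir flips to −; running = −433.4615
Stage 4 [36T→64T]: ω = 433.4615×36/64 = 243.8221 rpm, dir flips to +; running = +243.8221
Stage 5 [64T→50T]: ω = 243.8221×64/50 = 312.0923 rpm, dir flips to −; running = −312.0923
Stage 6 [48T→37T]: ω = 312.0923×48/37 = 404.8765 rpm, dir flips to +; running = +404.8765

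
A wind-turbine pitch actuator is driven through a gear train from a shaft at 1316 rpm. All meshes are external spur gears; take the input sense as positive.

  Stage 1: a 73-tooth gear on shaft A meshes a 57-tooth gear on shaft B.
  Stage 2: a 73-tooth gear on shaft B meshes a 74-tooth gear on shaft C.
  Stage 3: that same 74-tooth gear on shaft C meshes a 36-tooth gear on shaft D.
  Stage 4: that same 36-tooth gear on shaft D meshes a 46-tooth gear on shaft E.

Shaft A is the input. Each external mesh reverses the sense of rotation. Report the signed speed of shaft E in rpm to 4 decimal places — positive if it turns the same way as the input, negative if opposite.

Stage 1 [73T→57T]: ω = 1316.0000×73/57 = 1685.4035 rpm, dir flips to −; running = −1685.4035
Stage 2 [73T→74T]: ω = 1685.4035×73/74 = 1662.6278 rpm, dir flips to +; running = +1662.6278
Stage 3 [74T→36T]: ω = 1662.6278×74/36 = 3417.6238 rpm, dir flips to −; running = −3417.6238
Stage 4 [36T→46T]: ω = 3417.6238×36/46 = 2674.6621 rpm, dir flips to +; running = +2674.6621

+2674.6621 rpm (same as input, |ω| = 2674.6621 rpm)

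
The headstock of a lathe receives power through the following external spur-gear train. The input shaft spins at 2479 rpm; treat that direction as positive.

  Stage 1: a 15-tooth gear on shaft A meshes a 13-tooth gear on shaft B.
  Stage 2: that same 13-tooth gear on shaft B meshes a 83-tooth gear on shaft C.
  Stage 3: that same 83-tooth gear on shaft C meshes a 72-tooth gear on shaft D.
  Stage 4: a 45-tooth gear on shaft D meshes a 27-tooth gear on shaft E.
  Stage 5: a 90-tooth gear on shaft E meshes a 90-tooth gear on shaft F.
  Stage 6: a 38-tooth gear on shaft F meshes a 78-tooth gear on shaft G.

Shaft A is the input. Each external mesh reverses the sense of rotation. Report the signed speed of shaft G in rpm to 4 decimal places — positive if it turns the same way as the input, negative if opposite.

Stage 1 [15T→13T]: ω = 2479.0000×15/13 = 2860.3846 rpm, dir flips to −; running = −2860.3846
Stage 2 [13T→83T]: ω = 2860.3846×13/83 = 448.0120 rpm, dir flips to +; running = +448.0120
Stage 3 [83T→72T]: ω = 448.0120×83/72 = 516.4583 rpm, dir flips to −; running = −516.4583
Stage 4 [45T→27T]: ω = 516.4583×45/27 = 860.7639 rpm, dir flips to +; running = +860.7639
Stage 5 [90T→90T]: ω = 860.7639×90/90 = 860.7639 rpm, dir flips to −; running = −860.7639
Stage 6 [38T→78T]: ω = 860.7639×38/78 = 419.3465 rpm, dir flips to +; running = +419.3465

+419.3465 rpm (same as input, |ω| = 419.3465 rpm)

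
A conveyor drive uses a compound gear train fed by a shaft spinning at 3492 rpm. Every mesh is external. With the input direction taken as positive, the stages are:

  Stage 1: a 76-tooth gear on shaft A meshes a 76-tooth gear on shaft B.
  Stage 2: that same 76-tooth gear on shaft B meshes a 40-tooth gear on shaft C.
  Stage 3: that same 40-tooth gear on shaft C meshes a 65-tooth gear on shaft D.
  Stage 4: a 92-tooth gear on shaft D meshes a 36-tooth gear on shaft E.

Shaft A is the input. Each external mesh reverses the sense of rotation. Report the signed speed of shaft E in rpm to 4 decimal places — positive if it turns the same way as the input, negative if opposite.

+10434.2154 rpm (same as input, |ω| = 10434.2154 rpm)

Stage 1 [76T→76T]: ω = 3492.0000×76/76 = 3492.0000 rpm, dir flips to −; running = −3492.0000
Stage 2 [76T→40T]: ω = 3492.0000×76/40 = 6634.8000 rpm, dir flips to +; running = +6634.8000
Stage 3 [40T→65T]: ω = 6634.8000×40/65 = 4082.9538 rpm, dir flips to −; running = −4082.9538
Stage 4 [92T→36T]: ω = 4082.9538×92/36 = 10434.2154 rpm, dir flips to +; running = +10434.2154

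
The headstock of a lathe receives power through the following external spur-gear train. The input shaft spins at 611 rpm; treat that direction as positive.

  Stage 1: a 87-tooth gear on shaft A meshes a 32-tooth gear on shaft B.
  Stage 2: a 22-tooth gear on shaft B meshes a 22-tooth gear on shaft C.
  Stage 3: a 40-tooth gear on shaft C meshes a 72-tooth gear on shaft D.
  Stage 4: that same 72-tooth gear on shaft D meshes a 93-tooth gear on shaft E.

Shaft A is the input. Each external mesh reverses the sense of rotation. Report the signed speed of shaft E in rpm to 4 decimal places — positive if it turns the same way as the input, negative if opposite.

+714.4758 rpm (same as input, |ω| = 714.4758 rpm)

Stage 1 [87T→32T]: ω = 611.0000×87/32 = 1661.1562 rpm, dir flips to −; running = −1661.1562
Stage 2 [22T→22T]: ω = 1661.1562×22/22 = 1661.1562 rpm, dir flips to +; running = +1661.1562
Stage 3 [40T→72T]: ω = 1661.1562×40/72 = 922.8646 rpm, dir flips to −; running = −922.8646
Stage 4 [72T→93T]: ω = 922.8646×72/93 = 714.4758 rpm, dir flips to +; running = +714.4758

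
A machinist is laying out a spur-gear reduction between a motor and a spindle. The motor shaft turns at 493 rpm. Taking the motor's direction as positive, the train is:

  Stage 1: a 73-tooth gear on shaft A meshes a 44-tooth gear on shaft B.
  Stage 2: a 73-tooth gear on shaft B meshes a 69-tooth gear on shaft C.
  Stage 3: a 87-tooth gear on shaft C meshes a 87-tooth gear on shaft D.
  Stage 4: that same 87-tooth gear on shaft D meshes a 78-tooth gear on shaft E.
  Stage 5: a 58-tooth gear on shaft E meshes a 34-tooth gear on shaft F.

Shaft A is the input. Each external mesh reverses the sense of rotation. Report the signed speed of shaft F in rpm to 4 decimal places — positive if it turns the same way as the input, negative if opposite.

-1646.5109 rpm (opposite to input, |ω| = 1646.5109 rpm)

Stage 1 [73T→44T]: ω = 493.0000×73/44 = 817.9318 rpm, dir flips to −; running = −817.9318
Stage 2 [73T→69T]: ω = 817.9318×73/69 = 865.3482 rpm, dir flips to +; running = +865.3482
Stage 3 [87T→87T]: ω = 865.3482×87/87 = 865.3482 rpm, dir flips to −; running = −865.3482
Stage 4 [87T→78T]: ω = 865.3482×87/78 = 965.1960 rpm, dir flips to +; running = +965.1960
Stage 5 [58T→34T]: ω = 965.1960×58/34 = 1646.5109 rpm, dir flips to −; running = −1646.5109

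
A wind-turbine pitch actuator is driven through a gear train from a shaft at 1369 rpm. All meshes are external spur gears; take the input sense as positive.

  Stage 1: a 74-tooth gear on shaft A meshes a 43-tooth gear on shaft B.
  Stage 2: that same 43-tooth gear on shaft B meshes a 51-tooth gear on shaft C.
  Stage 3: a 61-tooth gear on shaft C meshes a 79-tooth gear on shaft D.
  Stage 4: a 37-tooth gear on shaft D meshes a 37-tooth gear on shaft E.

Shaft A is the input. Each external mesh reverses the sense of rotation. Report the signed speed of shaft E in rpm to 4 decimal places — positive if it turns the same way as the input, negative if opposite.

+1533.7965 rpm (same as input, |ω| = 1533.7965 rpm)

Stage 1 [74T→43T]: ω = 1369.0000×74/43 = 2355.9535 rpm, dir flips to −; running = −2355.9535
Stage 2 [43T→51T]: ω = 2355.9535×43/51 = 1986.3922 rpm, dir flips to +; running = +1986.3922
Stage 3 [61T→79T]: ω = 1986.3922×61/79 = 1533.7965 rpm, dir flips to −; running = −1533.7965
Stage 4 [37T→37T]: ω = 1533.7965×37/37 = 1533.7965 rpm, dir flips to +; running = +1533.7965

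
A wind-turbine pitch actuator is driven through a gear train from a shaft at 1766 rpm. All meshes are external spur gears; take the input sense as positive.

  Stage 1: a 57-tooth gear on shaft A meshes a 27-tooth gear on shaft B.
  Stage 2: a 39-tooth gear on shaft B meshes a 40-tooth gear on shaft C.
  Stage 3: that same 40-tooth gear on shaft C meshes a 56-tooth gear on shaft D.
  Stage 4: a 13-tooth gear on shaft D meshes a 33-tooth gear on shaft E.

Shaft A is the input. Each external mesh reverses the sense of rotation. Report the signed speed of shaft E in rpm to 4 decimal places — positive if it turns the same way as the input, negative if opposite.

+1022.8402 rpm (same as input, |ω| = 1022.8402 rpm)

Stage 1 [57T→27T]: ω = 1766.0000×57/27 = 3728.2222 rpm, dir flips to −; running = −3728.2222
Stage 2 [39T→40T]: ω = 3728.2222×39/40 = 3635.0167 rpm, dir flips to +; running = +3635.0167
Stage 3 [40T→56T]: ω = 3635.0167×40/56 = 2596.4405 rpm, dir flips to −; running = −2596.4405
Stage 4 [13T→33T]: ω = 2596.4405×13/33 = 1022.8402 rpm, dir flips to +; running = +1022.8402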